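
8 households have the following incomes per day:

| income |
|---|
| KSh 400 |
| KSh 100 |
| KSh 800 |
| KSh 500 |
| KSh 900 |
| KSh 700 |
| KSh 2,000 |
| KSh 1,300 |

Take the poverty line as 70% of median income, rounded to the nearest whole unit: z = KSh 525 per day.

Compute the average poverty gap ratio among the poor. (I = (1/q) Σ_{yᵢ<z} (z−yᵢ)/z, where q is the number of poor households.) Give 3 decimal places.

Incomes under z: KSh 100, KSh 400, KSh 500 (q = 3 of N = 8).
Shortfall ratios (z−y)/z: 0.8095, 0.2381, 0.0476; sum = 1.095238.
The income-gap ratio divides by q (the poor only): 1.095238 / 3 = 0.365.

0.365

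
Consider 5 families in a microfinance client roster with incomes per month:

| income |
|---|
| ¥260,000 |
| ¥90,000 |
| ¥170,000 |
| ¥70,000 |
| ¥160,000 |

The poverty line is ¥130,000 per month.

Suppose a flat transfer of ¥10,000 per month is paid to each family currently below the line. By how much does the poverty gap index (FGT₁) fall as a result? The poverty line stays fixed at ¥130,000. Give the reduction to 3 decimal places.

0.031

Before: below the line — ¥70,000, ¥90,000; poverty gap index (FGT₁) = 0.15385.
After the ¥10,000 transfer: below the line — ¥80,000, ¥100,000; poverty gap index (FGT₁) = 0.12308.
Reduction = 0.15385 − 0.12308 = 0.031.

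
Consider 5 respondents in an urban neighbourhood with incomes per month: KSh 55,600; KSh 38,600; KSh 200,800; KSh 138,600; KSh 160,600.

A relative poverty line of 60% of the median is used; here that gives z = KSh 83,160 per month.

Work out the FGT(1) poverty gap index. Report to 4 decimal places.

0.1734

Incomes under z: KSh 38,600, KSh 55,600 (q = 2 of N = 5).
Shortfall ratios: (83160−38600)/83160 = 0.5358; (83160−55600)/83160 = 0.3314.
Σ = 0.867244. Dividing by the full population N = 5 gives P₁ = 0.1734.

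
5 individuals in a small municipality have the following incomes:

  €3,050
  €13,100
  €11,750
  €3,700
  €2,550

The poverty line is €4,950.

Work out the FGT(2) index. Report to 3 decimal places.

0.089

Poor units: €2,550, €3,050, €3,700 (q = 3 of N = 5).
Normalized shortfalls: (4950−2550)/4950 = 0.4848; (4950−3050)/4950 = 0.3838; (4950−3700)/4950 = 0.2525.
Squared: 0.2351; 0.1473; 0.0638.
Sum = 0.446179; P₂ = 0.446179 / 5 = 0.089.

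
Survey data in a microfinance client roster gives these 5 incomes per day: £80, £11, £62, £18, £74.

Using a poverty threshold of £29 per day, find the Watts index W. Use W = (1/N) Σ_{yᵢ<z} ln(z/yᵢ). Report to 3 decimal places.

0.289

Below the line: £11, £18 (q = 2 of N = 5).
ln(z/y) terms: ln(29/11) = 0.9694; ln(29/18) = 0.4769.
W = 1.446325 / 5 = 0.289.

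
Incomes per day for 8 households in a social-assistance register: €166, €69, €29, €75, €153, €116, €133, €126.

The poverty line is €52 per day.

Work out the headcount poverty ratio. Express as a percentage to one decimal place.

1 of the 8 households have income below €52.
H = 1/8 = 12.5%.

12.5%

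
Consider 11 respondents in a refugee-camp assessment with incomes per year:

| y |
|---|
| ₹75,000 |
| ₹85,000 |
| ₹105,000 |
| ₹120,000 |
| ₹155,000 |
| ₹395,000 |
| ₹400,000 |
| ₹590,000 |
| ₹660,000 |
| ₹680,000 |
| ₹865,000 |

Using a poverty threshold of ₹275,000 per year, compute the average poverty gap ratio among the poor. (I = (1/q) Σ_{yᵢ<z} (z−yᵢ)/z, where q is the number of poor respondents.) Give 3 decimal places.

Incomes under z: ₹75,000, ₹85,000, ₹105,000, ₹120,000, ₹155,000 (q = 5 of N = 11).
Shortfall ratios (z−y)/z: 0.7273, 0.6909, 0.6182, 0.5636, 0.4364; sum = 3.036364.
I averages over the q = 5 poor units only: 3.036364 / 5 = 0.607.

0.607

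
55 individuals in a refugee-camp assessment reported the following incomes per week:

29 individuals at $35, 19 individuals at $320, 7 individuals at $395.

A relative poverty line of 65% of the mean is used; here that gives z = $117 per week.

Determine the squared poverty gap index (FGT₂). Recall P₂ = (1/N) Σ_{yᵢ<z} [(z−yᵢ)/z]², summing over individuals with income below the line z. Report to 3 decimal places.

Incomes under z: 29×$35 (q = 29 of N = 55).
Normalized shortfalls: (117−35)/117 = 0.7009 (×29).
Squared: 0.4912 (×29).
Sum = 14.244722; P₂ = 14.244722 / 55 = 0.259.

0.259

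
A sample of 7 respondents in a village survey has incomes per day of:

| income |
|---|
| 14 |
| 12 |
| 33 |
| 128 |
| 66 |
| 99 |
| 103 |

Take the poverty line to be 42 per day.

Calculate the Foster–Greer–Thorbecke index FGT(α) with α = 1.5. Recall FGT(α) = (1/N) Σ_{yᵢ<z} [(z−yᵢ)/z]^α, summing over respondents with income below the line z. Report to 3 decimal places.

Below the line: 12, 14, 33 (q = 3 of N = 7).
Normalized shortfalls: (42−12)/42 = 0.7143; (42−14)/42 = 0.6667; (42−33)/42 = 0.2143.
Raised to α = 1.5: 0.60368; 0.54433; 0.09920.
Sum = 1.247208; FGT(1.5) = 1.247208 / 7 = 0.178.

0.178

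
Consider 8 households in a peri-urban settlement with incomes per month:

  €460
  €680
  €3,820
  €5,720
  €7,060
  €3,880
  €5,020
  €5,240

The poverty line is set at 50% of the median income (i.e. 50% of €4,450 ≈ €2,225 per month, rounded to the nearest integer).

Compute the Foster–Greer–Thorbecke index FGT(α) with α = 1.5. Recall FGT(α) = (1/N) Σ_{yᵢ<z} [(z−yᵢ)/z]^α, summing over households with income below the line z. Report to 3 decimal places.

0.161

Below the line: €460, €680 (q = 2 of N = 8).
Gap ratios (z−y)/z: (2225−460)/2225 = 0.7933; (2225−680)/2225 = 0.6944.
Raised to α = 1.5: 0.70652; 0.57863.
Sum = 1.285142; FGT(1.5) = 1.285142 / 8 = 0.161.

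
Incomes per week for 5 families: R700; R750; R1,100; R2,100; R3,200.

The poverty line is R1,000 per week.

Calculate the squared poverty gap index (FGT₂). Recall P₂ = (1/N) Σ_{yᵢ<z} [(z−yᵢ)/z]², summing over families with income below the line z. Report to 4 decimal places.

0.0305

Below z: R700, R750 (q = 2 of N = 5).
Normalized shortfalls: (1000−700)/1000 = 0.3000; (1000−750)/1000 = 0.2500.
Squared: 0.0900; 0.0625.
Sum = 0.152500; P₂ = 0.152500 / 5 = 0.0305.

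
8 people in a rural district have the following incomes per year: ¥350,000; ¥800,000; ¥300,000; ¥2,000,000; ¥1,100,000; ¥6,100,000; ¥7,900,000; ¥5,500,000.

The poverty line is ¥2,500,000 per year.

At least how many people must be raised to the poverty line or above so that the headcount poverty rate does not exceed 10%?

Currently q = 5 of N = 8 are below the line (H = 0.625).
A headcount ratio of at most 10% allows at most ⌊0.10 × 8⌋ = 0 poor people.
So at least 5 − 0 = 5 must be lifted.

5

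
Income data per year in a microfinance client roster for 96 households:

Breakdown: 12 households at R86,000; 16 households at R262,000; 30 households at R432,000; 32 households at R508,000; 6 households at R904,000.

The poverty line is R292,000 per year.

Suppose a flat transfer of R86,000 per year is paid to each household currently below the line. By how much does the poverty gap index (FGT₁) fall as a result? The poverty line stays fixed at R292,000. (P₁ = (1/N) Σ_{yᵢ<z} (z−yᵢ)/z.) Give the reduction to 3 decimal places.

Before: below the line — 12×R86,000, 16×R262,000; poverty gap index (FGT₁) = 0.10531.
After the R86,000 transfer: below the line — 12×R172,000; poverty gap index (FGT₁) = 0.05137.
Reduction = 0.10531 − 0.05137 = 0.054.

0.054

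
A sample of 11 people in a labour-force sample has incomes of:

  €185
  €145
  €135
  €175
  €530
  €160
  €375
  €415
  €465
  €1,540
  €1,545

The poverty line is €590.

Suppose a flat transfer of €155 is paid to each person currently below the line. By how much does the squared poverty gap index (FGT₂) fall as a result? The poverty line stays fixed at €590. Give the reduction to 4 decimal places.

0.1667

Before: below the line — €135, €145, €160, €175, €185, €375, €415, €465, €530; squared poverty gap index (FGT₂) = 0.266975.
After the €155 transfer: below the line — €290, €300, €315, €330, €340, €530, €570; squared poverty gap index (FGT₂) = 0.100239.
Reduction = 0.266975 − 0.100239 = 0.1667.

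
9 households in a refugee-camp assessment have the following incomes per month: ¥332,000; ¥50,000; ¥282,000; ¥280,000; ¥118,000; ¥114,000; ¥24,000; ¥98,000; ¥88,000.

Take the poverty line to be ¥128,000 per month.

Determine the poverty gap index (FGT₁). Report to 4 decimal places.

Poor units: ¥24,000, ¥50,000, ¥88,000, ¥98,000, ¥114,000, ¥118,000 (q = 6 of N = 9).
Gap ratios (z−y)/z: (128000−24000)/128000 = 0.8125; (128000−50000)/128000 = 0.6094; (128000−88000)/128000 = 0.3125; (128000−98000)/128000 = 0.2344; (128000−114000)/128000 = 0.1094; (128000−118000)/128000 = 0.0781.
Σ = 2.156250. Dividing by the full population N = 9 gives P₁ = 0.2396.

0.2396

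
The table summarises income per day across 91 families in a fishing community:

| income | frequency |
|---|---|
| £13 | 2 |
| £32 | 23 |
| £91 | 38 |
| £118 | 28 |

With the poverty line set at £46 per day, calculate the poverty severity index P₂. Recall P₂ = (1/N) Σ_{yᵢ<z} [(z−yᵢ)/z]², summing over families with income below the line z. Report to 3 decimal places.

Below the line: 2×£13, 23×£32 (q = 25 of N = 91).
Relative gaps: (46−13)/46 = 0.7174 (×2); (46−32)/46 = 0.3043 (×23).
Squared: 0.5147 (×2); 0.0926 (×23).
Sum = 3.159735; P₂ = 3.159735 / 91 = 0.035.

0.035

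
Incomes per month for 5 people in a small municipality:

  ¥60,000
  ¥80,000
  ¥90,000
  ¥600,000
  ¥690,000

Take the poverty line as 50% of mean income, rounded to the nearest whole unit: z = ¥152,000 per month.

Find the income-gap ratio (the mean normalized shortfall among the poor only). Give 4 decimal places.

0.4956

Below the line: ¥60,000, ¥80,000, ¥90,000 (q = 3 of N = 5).
Relative gaps: 0.6053, 0.4737, 0.4079; sum = 1.486842.
I averages over the q = 3 poor units only: 1.486842 / 3 = 0.4956.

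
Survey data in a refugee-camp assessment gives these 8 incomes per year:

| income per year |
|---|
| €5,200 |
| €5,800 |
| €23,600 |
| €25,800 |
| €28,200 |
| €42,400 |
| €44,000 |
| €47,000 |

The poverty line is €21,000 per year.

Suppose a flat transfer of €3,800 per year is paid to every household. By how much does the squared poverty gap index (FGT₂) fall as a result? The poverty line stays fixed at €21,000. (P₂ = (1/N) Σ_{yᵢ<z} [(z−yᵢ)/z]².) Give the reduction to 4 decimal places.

0.0586

Before: below the line — €5,200, €5,800; squared poverty gap index (FGT₂) = 0.136247.
After the €3,800 transfer: below the line — €9,000, €9,600; squared poverty gap index (FGT₂) = 0.077653.
Reduction = 0.136247 − 0.077653 = 0.0586.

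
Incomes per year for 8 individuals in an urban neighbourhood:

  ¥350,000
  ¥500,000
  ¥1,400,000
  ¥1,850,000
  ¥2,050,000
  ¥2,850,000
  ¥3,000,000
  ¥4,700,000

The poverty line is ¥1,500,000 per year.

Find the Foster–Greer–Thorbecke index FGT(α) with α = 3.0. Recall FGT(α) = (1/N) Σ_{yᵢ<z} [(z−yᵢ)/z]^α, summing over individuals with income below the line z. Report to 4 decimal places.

Below z: ¥350,000, ¥500,000, ¥1,400,000 (q = 3 of N = 8).
Normalized shortfalls: (1500000−350000)/1500000 = 0.7667; (1500000−500000)/1500000 = 0.6667; (1500000−1400000)/1500000 = 0.0667.
Raised to α = 3.0: 0.45063; 0.29630; 0.00030.
Sum = 0.747222; FGT(3.0) = 0.747222 / 8 = 0.0934.

0.0934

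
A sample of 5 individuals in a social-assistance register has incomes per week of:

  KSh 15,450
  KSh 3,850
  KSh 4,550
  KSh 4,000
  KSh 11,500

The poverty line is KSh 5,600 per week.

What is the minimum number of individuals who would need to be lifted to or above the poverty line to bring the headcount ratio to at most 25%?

Currently q = 3 of N = 5 are below the line (H = 0.600).
A headcount ratio of at most 25% allows at most ⌊0.25 × 5⌋ = 1 poor individuals.
So at least 3 − 1 = 2 must be lifted.

2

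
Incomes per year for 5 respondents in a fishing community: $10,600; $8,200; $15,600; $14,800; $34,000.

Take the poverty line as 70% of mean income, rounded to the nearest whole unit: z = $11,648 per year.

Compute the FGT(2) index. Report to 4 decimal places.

0.0191

Poor units: $8,200, $10,600 (q = 2 of N = 5).
Relative gaps: (11648−8200)/11648 = 0.2960; (11648−10600)/11648 = 0.0900.
Squared: 0.0876; 0.0081.
Sum = 0.095721; P₂ = 0.095721 / 5 = 0.0191.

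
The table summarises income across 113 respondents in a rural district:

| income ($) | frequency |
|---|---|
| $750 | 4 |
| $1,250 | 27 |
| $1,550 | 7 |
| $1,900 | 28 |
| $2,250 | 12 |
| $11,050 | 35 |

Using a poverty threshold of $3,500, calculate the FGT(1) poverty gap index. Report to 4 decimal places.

0.3671

Below the line: 4×$750, 27×$1,250, 7×$1,550, 28×$1,900, 12×$2,250 (q = 78 of N = 113).
Shortfall ratios: (3500−750)/3500 = 0.7857 (×4); (3500−1250)/3500 = 0.6429 (×27); (3500−1550)/3500 = 0.5571 (×7); (3500−1900)/3500 = 0.4571 (×28); (3500−2250)/3500 = 0.3571 (×12).
Sum of shortfalls = 41.485714; P₁ averages over all N: 41.485714 / 113 = 0.3671.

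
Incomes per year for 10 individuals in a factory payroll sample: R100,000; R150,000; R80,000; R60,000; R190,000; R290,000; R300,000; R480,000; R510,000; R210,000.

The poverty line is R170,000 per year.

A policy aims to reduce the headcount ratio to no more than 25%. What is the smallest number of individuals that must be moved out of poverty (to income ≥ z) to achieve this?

Currently q = 4 of N = 10 are below the line (H = 0.400).
A headcount ratio of at most 25% allows at most ⌊0.25 × 10⌋ = 2 poor individuals.
So at least 4 − 2 = 2 must be lifted.

2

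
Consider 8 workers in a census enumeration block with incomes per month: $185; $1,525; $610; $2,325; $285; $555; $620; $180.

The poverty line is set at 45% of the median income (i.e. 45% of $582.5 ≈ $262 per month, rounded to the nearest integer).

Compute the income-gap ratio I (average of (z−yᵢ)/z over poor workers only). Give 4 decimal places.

0.3034

Below the line: $180, $185 (q = 2 of N = 8).
Relative gaps: 0.3130, 0.2939; sum = 0.606870.
I averages over the q = 2 poor units only: 0.606870 / 2 = 0.3034.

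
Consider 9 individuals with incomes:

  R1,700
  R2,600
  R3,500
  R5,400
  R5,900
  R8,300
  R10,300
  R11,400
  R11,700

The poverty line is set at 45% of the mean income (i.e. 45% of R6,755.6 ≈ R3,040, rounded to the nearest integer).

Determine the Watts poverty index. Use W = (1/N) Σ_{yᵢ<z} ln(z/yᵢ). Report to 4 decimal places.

0.0820

Below the line: R1,700, R2,600 (q = 2 of N = 9).
Log gaps: ln(3040/1700) = 0.5812; ln(3040/2600) = 0.1563.
W = 0.737575 / 9 = 0.0820.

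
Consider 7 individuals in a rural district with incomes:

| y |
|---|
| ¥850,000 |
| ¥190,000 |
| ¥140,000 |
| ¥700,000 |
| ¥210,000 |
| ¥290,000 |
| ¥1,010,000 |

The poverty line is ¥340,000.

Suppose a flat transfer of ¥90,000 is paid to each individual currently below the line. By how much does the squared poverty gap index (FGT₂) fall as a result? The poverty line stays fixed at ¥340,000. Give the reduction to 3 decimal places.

0.080

Before: below the line — ¥140,000, ¥190,000, ¥210,000, ¥290,000; squared poverty gap index (FGT₂) = 0.10121.
After the ¥90,000 transfer: below the line — ¥230,000, ¥280,000, ¥300,000; squared poverty gap index (FGT₂) = 0.02138.
Reduction = 0.10121 − 0.02138 = 0.080.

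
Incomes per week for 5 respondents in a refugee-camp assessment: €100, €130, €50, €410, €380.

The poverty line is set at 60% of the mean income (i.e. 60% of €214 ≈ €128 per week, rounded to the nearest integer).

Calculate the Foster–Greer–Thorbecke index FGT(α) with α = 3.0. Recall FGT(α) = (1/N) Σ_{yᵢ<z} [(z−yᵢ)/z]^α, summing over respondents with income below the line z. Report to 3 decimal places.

Below z: €50, €100 (q = 2 of N = 5).
Gap ratios (z−y)/z: (128−50)/128 = 0.6094; (128−100)/128 = 0.2188.
Raised to α = 3.0: 0.22628; 0.01047.
Sum = 0.236752; FGT(3.0) = 0.236752 / 5 = 0.047.

0.047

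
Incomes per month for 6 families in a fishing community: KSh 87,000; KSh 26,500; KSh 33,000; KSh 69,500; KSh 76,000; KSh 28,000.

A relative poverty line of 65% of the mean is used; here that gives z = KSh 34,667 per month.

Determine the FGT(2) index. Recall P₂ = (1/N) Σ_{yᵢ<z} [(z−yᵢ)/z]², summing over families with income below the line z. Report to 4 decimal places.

0.0158

Poor units: KSh 26,500, KSh 28,000, KSh 33,000 (q = 3 of N = 6).
Normalized shortfalls: (34667−26500)/34667 = 0.2356; (34667−28000)/34667 = 0.1923; (34667−33000)/34667 = 0.0481.
Squared: 0.0555; 0.0370; 0.0023.
Sum = 0.094797; P₂ = 0.094797 / 6 = 0.0158.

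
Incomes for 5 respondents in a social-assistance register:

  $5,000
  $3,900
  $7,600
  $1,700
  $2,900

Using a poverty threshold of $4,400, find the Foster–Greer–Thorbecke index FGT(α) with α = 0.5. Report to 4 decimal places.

0.3409

Below the line: $1,700, $2,900, $3,900 (q = 3 of N = 5).
Normalized shortfalls: (4400−1700)/4400 = 0.6136; (4400−2900)/4400 = 0.3409; (4400−3900)/4400 = 0.1136.
Raised to α = 0.5: 0.78335; 0.58387; 0.33710.
Sum = 1.704324; FGT(0.5) = 1.704324 / 5 = 0.3409.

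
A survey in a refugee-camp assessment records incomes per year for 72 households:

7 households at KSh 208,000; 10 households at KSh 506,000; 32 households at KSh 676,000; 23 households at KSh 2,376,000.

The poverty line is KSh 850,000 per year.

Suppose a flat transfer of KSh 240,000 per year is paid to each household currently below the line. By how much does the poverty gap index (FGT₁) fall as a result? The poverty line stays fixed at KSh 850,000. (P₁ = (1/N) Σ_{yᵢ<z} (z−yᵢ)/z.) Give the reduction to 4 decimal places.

Before: below the line — 7×KSh 208,000, 10×KSh 506,000, 32×KSh 676,000; poverty gap index (FGT₁) = 0.220621.
After the KSh 240,000 transfer: below the line — 7×KSh 448,000, 10×KSh 746,000; poverty gap index (FGT₁) = 0.062974.
Reduction = 0.220621 − 0.062974 = 0.1576.

0.1576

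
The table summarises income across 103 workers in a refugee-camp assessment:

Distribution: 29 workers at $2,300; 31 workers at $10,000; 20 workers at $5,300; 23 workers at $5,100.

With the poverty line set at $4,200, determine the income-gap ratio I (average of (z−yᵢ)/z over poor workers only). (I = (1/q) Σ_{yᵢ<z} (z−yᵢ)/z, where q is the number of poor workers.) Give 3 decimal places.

0.452

Poor units: 29×$2,300 (q = 29 of N = 103).
Shortfall ratios (z−y)/z: 0.4524 (×29); sum = 13.119048.
The income-gap ratio divides by q (the poor only): 13.119048 / 29 = 0.452.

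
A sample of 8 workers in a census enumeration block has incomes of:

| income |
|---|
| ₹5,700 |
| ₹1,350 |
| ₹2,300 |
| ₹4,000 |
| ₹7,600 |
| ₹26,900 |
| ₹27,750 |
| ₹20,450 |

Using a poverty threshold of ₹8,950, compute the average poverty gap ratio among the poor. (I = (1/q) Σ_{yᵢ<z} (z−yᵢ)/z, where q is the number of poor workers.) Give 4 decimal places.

Incomes under z: ₹1,350, ₹2,300, ₹4,000, ₹5,700, ₹7,600 (q = 5 of N = 8).
Shortfall ratios (z−y)/z: 0.8492, 0.7430, 0.5531, 0.3631, 0.1508; sum = 2.659218.
The income-gap ratio divides by q (the poor only): 2.659218 / 5 = 0.5318.

0.5318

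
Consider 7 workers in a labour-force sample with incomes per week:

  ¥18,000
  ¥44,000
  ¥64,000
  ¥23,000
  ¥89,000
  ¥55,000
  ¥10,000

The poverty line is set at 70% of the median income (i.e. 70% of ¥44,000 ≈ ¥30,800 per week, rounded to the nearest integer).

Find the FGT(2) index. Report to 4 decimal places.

0.0990

Incomes under z: ¥10,000, ¥18,000, ¥23,000 (q = 3 of N = 7).
Shortfall ratios: (30800−10000)/30800 = 0.6753; (30800−18000)/30800 = 0.4156; (30800−23000)/30800 = 0.2532.
Squared: 0.4561; 0.1727; 0.0641.
Sum = 0.692908; P₂ = 0.692908 / 7 = 0.0990.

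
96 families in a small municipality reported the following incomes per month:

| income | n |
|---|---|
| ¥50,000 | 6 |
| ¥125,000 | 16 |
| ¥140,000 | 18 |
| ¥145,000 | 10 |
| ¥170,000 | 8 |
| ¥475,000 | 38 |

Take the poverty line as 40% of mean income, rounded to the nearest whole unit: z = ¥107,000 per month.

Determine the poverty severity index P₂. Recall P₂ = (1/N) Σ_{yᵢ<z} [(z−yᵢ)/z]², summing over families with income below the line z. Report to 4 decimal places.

0.0177

Below the line: 6×¥50,000 (q = 6 of N = 96).
Relative gaps: (107000−50000)/107000 = 0.5327 (×6).
Squared: 0.2838 (×6).
Sum = 1.702681; P₂ = 1.702681 / 96 = 0.0177.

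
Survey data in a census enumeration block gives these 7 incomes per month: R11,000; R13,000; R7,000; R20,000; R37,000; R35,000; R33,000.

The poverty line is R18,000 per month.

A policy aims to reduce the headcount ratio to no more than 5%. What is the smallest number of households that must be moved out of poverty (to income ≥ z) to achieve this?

Currently q = 3 of N = 7 are below the line (H = 0.429).
A headcount ratio of at most 5% allows at most ⌊0.05 × 7⌋ = 0 poor households.
So at least 3 − 0 = 3 must be lifted.

3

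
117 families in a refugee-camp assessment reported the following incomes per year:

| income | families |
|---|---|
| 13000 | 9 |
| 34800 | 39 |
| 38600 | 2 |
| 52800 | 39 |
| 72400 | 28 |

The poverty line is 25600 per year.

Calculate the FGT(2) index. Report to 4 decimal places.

Below the line: 9×13000 (q = 9 of N = 117).
Gap ratios (z−y)/z: (25600−13000)/25600 = 0.4922 (×9).
Squared: 0.2422 (×9).
Sum = 2.180237; P₂ = 2.180237 / 117 = 0.0186.

0.0186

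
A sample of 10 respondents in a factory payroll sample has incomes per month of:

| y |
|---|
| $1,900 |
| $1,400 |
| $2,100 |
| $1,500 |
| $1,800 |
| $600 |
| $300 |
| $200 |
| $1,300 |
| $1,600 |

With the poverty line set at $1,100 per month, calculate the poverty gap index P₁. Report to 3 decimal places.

0.200

Incomes under z: $200, $300, $600 (q = 3 of N = 10).
Gap ratios (z−y)/z: (1100−200)/1100 = 0.8182; (1100−300)/1100 = 0.7273; (1100−600)/1100 = 0.4545.
Σ = 2.000000. Dividing by the full population N = 10 gives P₁ = 0.200.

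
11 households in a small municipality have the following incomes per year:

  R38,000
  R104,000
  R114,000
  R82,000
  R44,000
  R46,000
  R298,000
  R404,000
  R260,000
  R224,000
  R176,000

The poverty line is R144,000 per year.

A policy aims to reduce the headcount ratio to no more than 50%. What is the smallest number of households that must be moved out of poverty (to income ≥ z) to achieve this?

1

6 of the 11 households are poor, so H = 6/11 = 0.545.
A headcount ratio of at most 50% allows at most ⌊0.50 × 11⌋ = 5 poor households.
So at least 6 − 5 = 1 must be lifted.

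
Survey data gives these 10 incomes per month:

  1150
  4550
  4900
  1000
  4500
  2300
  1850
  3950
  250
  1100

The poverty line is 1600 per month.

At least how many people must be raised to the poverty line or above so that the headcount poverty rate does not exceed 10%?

4 of the 10 people are poor, so H = 4/10 = 0.400.
A headcount ratio of at most 10% allows at most ⌊0.10 × 10⌋ = 1 poor people.
So at least 4 − 1 = 3 must be lifted.

3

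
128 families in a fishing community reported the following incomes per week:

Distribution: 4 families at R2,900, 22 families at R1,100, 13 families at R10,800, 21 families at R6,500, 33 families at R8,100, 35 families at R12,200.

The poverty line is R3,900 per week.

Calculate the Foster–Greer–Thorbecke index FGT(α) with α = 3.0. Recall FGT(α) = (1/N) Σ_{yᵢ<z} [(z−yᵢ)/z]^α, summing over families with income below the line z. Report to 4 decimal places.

Incomes under z: 22×R1,100, 4×R2,900 (q = 26 of N = 128).
Shortfall ratios: (3900−1100)/3900 = 0.7179 (×22); (3900−2900)/3900 = 0.2564 (×4).
Raised to α = 3.0: 0.37007 (×22); 0.01686 (×4).
Sum = 8.208904; FGT(3.0) = 8.208904 / 128 = 0.0641.

0.0641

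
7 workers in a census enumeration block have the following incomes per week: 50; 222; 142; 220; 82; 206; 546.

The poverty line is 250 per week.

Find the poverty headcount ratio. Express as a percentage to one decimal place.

85.7%

6 of the 7 workers have income below 250.
H = 6/7 = 85.7%.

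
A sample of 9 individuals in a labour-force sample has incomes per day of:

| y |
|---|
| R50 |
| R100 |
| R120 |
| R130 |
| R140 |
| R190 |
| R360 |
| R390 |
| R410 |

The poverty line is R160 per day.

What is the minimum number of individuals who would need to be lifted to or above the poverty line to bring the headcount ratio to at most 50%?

1

Currently q = 5 of N = 9 are below the line (H = 0.556).
A headcount ratio of at most 50% allows at most ⌊0.50 × 9⌋ = 4 poor individuals.
So at least 5 − 4 = 1 must be lifted.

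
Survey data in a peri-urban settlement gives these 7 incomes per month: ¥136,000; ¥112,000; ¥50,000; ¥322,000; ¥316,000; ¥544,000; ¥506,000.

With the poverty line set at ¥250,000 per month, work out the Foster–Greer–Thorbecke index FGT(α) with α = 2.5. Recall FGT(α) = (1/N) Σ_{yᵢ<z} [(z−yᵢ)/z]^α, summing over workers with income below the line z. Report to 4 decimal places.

Below the line: ¥50,000, ¥112,000, ¥136,000 (q = 3 of N = 7).
Normalized shortfalls: (250000−50000)/250000 = 0.8000; (250000−112000)/250000 = 0.5520; (250000−136000)/250000 = 0.4560.
Raised to α = 2.5: 0.57243; 0.22639; 0.14041.
Sum = 0.939233; FGT(2.5) = 0.939233 / 7 = 0.1342.

0.1342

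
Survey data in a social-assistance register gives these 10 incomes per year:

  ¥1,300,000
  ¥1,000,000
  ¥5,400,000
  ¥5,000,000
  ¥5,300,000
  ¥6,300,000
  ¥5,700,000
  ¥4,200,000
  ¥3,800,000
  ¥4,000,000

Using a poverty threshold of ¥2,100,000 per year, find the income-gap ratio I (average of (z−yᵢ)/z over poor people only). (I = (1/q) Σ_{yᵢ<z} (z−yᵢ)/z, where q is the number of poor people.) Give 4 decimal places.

Incomes under z: ¥1,000,000, ¥1,300,000 (q = 2 of N = 10).
Relative gaps: 0.5238, 0.3810; sum = 0.904762.
I averages over the q = 2 poor units only: 0.904762 / 2 = 0.4524.

0.4524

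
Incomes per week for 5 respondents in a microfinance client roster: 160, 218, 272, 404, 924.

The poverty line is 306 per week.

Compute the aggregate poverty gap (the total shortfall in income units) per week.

268

Below z: 160, 218, 272 (q = 3 of N = 5).
Individual gaps: 306−160 = 146; 306−218 = 88; 306−272 = 34.
Aggregate gap = 268.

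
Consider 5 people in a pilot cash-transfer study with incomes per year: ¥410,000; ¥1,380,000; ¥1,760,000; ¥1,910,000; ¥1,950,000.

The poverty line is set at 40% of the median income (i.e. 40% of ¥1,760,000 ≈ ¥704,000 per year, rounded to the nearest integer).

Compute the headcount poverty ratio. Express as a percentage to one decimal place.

20.0%

1 of the 5 people have income below ¥704,000.
H = 1/5 = 20.0%.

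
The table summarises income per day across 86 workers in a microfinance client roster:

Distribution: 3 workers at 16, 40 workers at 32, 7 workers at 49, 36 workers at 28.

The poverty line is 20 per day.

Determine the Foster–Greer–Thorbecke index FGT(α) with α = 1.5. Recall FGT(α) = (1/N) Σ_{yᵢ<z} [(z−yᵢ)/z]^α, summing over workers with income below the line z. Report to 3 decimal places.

Incomes under z: 3×16 (q = 3 of N = 86).
Relative gaps: (20−16)/20 = 0.2000 (×3).
Raised to α = 1.5: 0.08944 (×3).
Sum = 0.268328; FGT(1.5) = 0.268328 / 86 = 0.003.

0.003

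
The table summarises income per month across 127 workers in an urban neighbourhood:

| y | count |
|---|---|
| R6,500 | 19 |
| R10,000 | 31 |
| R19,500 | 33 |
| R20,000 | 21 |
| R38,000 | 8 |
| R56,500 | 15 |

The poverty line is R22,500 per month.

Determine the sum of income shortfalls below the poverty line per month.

Below the line: 19×R6,500, 31×R10,000, 33×R19,500, 21×R20,000 (q = 104 of N = 127).
Individual gaps: 19×(22500−6500) = 304000; 31×(22500−10000) = 387500; 33×(22500−19500) = 99000; 21×(22500−20000) = 52500.
Aggregate gap = R843,000.

R843,000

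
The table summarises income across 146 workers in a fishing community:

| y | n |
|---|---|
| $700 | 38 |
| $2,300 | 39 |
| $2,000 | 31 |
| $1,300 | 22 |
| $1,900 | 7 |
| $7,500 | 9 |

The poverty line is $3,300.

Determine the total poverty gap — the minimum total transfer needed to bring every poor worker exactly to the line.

$231,900

Poor units: 38×$700, 22×$1,300, 7×$1,900, 31×$2,000, 39×$2,300 (q = 137 of N = 146).
Individual gaps: 38×(3300−700) = 98800; 22×(3300−1300) = 44000; 7×(3300−1900) = 9800; 31×(3300−2000) = 40300; 39×(3300−2300) = 39000.
Aggregate gap = $231,900.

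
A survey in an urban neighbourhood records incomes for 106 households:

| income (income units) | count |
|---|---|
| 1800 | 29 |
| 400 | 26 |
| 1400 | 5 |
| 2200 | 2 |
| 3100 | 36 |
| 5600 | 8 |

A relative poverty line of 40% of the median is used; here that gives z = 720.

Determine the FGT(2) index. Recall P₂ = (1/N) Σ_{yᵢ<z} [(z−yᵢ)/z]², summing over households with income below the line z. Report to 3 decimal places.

Poor units: 26×400 (q = 26 of N = 106).
Shortfall ratios: (720−400)/720 = 0.4444 (×26).
Squared: 0.1975 (×26).
Sum = 5.135802; P₂ = 5.135802 / 106 = 0.048.

0.048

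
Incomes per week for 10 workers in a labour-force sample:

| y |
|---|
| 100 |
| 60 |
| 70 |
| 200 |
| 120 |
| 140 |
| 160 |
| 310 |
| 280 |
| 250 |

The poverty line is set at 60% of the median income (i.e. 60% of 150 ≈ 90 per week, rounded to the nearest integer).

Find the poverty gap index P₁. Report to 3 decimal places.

Poor units: 60, 70 (q = 2 of N = 10).
Relative gaps: (90−60)/90 = 0.3333; (90−70)/90 = 0.2222.
Sum of shortfalls = 0.555556; P₁ averages over all N: 0.555556 / 10 = 0.056.

0.056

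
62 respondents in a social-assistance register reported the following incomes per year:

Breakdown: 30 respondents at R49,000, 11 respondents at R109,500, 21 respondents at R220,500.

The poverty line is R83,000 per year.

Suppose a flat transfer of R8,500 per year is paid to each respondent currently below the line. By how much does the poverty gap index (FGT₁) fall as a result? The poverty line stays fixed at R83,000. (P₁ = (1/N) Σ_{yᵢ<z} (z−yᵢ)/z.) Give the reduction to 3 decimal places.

Before: below the line — 30×R49,000; poverty gap index (FGT₁) = 0.19821.
After the R8,500 transfer: below the line — 30×R57,500; poverty gap index (FGT₁) = 0.14866.
Reduction = 0.19821 − 0.14866 = 0.050.

0.050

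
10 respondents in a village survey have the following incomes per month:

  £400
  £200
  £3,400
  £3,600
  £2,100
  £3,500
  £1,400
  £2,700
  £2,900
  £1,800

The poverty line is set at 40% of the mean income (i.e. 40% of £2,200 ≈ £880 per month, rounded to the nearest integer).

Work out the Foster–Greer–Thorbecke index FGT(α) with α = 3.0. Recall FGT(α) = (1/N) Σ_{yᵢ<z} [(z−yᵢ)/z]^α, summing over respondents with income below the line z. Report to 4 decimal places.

0.0624

Below the line: £200, £400 (q = 2 of N = 10).
Normalized shortfalls: (880−200)/880 = 0.7727; (880−400)/880 = 0.5455.
Raised to α = 3.0: 0.46140; 0.16228.
Sum = 0.623685; FGT(3.0) = 0.623685 / 10 = 0.0624.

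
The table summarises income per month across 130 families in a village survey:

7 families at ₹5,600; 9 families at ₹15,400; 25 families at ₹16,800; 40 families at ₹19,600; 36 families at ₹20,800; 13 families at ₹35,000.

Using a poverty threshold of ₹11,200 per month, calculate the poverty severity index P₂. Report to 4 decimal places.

0.0135

Incomes under z: 7×₹5,600 (q = 7 of N = 130).
Normalized shortfalls: (11200−5600)/11200 = 0.5000 (×7).
Squared: 0.2500 (×7).
Sum = 1.750000; P₂ = 1.750000 / 130 = 0.0135.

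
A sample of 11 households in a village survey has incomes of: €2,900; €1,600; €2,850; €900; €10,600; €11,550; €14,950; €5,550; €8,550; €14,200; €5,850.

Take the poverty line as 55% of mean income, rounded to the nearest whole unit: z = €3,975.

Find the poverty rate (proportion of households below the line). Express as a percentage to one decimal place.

4 of the 11 households have income below €3,975.
H = 4/11 = 36.4%.

36.4%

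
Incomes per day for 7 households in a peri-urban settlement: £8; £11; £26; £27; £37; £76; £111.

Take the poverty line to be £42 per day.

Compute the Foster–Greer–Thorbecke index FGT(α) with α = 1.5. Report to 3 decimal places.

0.265

Below z: £8, £11, £26, £27, £37 (q = 5 of N = 7).
Relative gaps: (42−8)/42 = 0.8095; (42−11)/42 = 0.7381; (42−26)/42 = 0.3810; (42−27)/42 = 0.3571; (42−37)/42 = 0.1190.
Raised to α = 1.5: 0.72836; 0.63412; 0.23513; 0.21343; 0.04108.
Sum = 1.852111; FGT(1.5) = 1.852111 / 7 = 0.265.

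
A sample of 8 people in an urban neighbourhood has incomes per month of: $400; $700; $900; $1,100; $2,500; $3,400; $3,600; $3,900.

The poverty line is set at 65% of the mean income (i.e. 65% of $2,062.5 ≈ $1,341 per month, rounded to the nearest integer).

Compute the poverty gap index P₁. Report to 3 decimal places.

Below z: $400, $700, $900, $1,100 (q = 4 of N = 8).
Shortfall ratios: (1341−400)/1341 = 0.7017; (1341−700)/1341 = 0.4780; (1341−900)/1341 = 0.3289; (1341−1100)/1341 = 0.1797.
Sum of shortfalls = 1.688292; P₁ averages over all N: 1.688292 / 8 = 0.211.

0.211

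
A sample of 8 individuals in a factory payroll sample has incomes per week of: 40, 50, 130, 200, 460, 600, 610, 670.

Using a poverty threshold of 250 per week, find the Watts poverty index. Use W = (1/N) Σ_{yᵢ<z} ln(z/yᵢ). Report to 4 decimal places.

Below the line: 40, 50, 130, 200 (q = 4 of N = 8).
ln(z/y) terms: ln(250/40) = 1.8326; ln(250/50) = 1.6094; ln(250/130) = 0.6539; ln(250/200) = 0.2231.
W = 4.319089 / 8 = 0.5399.

0.5399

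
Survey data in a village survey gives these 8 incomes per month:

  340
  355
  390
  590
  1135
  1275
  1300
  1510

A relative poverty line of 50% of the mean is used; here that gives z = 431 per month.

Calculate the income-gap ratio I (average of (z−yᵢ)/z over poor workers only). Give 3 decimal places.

0.161

Below the line: 340, 355, 390 (q = 3 of N = 8).
Shortfall ratios (z−y)/z: 0.2111, 0.1763, 0.0951; sum = 0.482599.
The income-gap ratio divides by q (the poor only): 0.482599 / 3 = 0.161.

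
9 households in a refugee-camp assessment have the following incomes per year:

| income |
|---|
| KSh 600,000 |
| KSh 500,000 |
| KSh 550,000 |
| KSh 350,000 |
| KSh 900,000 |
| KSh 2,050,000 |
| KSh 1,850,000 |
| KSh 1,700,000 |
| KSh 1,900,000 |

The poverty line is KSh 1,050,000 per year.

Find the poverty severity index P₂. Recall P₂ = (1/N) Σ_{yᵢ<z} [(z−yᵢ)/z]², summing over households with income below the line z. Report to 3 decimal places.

Incomes under z: KSh 350,000, KSh 500,000, KSh 550,000, KSh 600,000, KSh 900,000 (q = 5 of N = 9).
Relative gaps: (1050000−350000)/1050000 = 0.6667; (1050000−500000)/1050000 = 0.5238; (1050000−550000)/1050000 = 0.4762; (1050000−600000)/1050000 = 0.4286; (1050000−900000)/1050000 = 0.1429.
Squared: 0.4444; 0.2744; 0.2268; 0.1837; 0.0204.
Sum = 1.149660; P₂ = 1.149660 / 9 = 0.128.

0.128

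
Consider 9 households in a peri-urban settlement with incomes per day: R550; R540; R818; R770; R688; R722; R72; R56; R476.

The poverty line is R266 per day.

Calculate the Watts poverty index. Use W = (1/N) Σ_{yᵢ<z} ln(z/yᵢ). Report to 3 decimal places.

0.318

Poor units: R56, R72 (q = 2 of N = 9).
Log shortfalls: ln(266/56) = 1.5581; ln(266/72) = 1.3068.
W = 2.864975 / 9 = 0.318.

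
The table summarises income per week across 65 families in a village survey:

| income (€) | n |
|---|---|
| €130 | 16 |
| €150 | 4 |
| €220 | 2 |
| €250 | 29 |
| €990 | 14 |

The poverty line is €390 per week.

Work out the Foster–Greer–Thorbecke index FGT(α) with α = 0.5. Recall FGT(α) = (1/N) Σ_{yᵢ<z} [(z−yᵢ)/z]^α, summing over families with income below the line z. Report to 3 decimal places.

0.537

Below the line: 16×€130, 4×€150, 2×€220, 29×€250 (q = 51 of N = 65).
Normalized shortfalls: (390−130)/390 = 0.6667 (×16); (390−150)/390 = 0.6154 (×4); (390−220)/390 = 0.4359 (×2); (390−250)/390 = 0.3590 (×29).
Raised to α = 0.5: 0.81650 (×16); 0.78446 (×4); 0.66023 (×2); 0.59914 (×29).
Sum = 34.897450; FGT(0.5) = 34.897450 / 65 = 0.537.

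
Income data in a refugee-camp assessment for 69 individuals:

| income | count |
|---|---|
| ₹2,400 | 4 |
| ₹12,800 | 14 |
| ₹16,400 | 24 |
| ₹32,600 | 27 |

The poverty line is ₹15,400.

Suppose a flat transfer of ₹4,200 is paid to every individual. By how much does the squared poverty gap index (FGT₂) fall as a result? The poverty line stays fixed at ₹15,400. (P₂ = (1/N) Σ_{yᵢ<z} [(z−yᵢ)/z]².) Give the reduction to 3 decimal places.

0.028

Before: below the line — 4×₹2,400, 14×₹12,800; squared poverty gap index (FGT₂) = 0.04709.
After the ₹4,200 transfer: below the line — 4×₹6,600; squared poverty gap index (FGT₂) = 0.01893.
Reduction = 0.04709 − 0.01893 = 0.028.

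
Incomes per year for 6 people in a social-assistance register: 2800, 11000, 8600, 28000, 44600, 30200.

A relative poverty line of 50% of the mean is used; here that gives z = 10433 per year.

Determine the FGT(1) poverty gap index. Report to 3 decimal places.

0.151

Below z: 2800, 8600 (q = 2 of N = 6).
Gap ratios (z−y)/z: (10433−2800)/10433 = 0.7316; (10433−8600)/10433 = 0.1757.
Σ = 0.907313. Dividing by the full population N = 6 gives P₁ = 0.151.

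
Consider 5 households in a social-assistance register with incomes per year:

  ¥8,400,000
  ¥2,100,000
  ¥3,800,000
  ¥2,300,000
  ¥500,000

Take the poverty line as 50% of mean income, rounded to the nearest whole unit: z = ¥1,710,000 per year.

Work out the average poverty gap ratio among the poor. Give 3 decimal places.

0.708

Poor units: ¥500,000 (q = 1 of N = 5).
Shortfall ratios (z−y)/z: 0.7076; sum = 0.707602.
I averages over the q = 1 poor units only: 0.707602 / 1 = 0.708.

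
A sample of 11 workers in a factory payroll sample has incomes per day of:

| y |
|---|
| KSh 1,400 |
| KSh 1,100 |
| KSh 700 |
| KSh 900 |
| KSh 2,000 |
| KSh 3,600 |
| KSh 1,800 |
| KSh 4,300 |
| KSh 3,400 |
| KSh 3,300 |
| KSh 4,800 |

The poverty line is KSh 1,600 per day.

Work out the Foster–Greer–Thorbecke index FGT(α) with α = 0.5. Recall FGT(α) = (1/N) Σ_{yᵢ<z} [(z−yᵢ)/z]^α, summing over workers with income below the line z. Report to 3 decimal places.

0.211

Below the line: KSh 700, KSh 900, KSh 1,100, KSh 1,400 (q = 4 of N = 11).
Gap ratios (z−y)/z: (1600−700)/1600 = 0.5625; (1600−900)/1600 = 0.4375; (1600−1100)/1600 = 0.3125; (1600−1400)/1600 = 0.1250.
Raised to α = 0.5: 0.75000; 0.66144; 0.55902; 0.35355.
Sum = 2.324008; FGT(0.5) = 2.324008 / 11 = 0.211.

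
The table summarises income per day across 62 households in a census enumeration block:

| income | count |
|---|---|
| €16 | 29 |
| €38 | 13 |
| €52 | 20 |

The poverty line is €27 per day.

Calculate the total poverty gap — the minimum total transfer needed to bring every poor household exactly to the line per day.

€319

Poor units: 29×€16 (q = 29 of N = 62).
Individual gaps: 29×(27−16) = 319.
Aggregate gap = €319.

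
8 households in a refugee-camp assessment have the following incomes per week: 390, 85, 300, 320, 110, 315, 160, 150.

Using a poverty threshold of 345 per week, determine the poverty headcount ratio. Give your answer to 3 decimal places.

7 of the 8 households have income below 345.
H = 7/8 = 0.875.

0.875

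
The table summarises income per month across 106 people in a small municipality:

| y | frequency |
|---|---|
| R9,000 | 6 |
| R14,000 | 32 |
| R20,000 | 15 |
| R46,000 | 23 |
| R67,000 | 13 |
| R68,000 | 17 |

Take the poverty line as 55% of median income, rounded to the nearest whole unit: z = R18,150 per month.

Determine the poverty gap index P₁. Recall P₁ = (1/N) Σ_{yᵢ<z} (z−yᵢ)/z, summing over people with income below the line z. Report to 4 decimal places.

0.0976

Poor units: 6×R9,000, 32×R14,000 (q = 38 of N = 106).
Normalized shortfalls: (18150−9000)/18150 = 0.5041 (×6); (18150−14000)/18150 = 0.2287 (×32).
Sum of shortfalls = 10.341598; P₁ averages over all N: 10.341598 / 106 = 0.0976.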